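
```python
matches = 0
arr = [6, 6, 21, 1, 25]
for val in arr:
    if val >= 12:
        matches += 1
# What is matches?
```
Trace:
  matches=0
  matches=0, val=6
  matches=0, val=6
  matches=1, val=21
  matches=1, val=1
  matches=2, val=25

Final answer: 2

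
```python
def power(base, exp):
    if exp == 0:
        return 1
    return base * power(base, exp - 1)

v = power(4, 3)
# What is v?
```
Call trace:
power(base=4, exp=3)
  power(base=4, exp=2)
    power(base=4, exp=1)
      power(base=4, exp=0)
      -> return 1
    -> return 4
  -> return 16
-> return 64

Final answer: 64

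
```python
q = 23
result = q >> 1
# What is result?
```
Trace:
  q=23
  q=23, result=11

Final answer: 11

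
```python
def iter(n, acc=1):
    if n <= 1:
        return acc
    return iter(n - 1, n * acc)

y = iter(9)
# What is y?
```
Call trace:
iter(n=9, acc=1)
  iter(n=8, acc=9)
    iter(n=7, acc=72)
      iter(n=6, acc=504)
        iter(n=5, acc=3024)
          iter(n=4, acc=15120)
            iter(n=3, acc=60480)
              iter(n=2, acc=181440)
                iter(n=1, acc=362880)
                -> return 362880
              -> return 362880
            -> return 362880
          -> return 362880
        -> return 362880
      -> return 362880
    -> return 362880
  -> return 362880
-> return 362880

Final answer: 362880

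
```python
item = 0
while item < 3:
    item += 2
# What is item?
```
Trace:
  item=0
  item=2
  item=4

Final answer: 4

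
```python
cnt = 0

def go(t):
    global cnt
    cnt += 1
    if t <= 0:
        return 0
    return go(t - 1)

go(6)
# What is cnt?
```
Call trace:
go(t=6)
  go(t=5)
    go(t=4)
      go(t=3)
        go(t=2)
          go(t=1)
            go(t=0)
            -> return 0
          -> return 0
        -> return 0
      -> return 0
    -> return 0
  -> return 0
-> return 0

cnt is incremented once per call. go is entered once for each t = 6, 5, 4, 3, 2, 1, 0 (the t <= 0 call returns without recursing), i.e. 6 + 1 calls.
cnt = 7

Final answer: 7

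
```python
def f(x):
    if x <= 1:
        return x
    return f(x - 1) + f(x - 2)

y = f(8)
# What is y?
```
Call trace (a repeated sub-call is expanded the first time; later identical calls just restate its return value):
f(x=8)
  f(x=7)
    f(x=6)
      f(x=5)
        f(x=4)
          f(x=3)
            f(x=2)
              f(x=1)
              -> return 1
              f(x=0)
              -> return 0
            -> return 1
            f(x=1)
            -> return 1
          -> return 2
          f(x=2) -> return 1  (same call as traced above)
        -> return 3
        f(x=3) -> return 2  (same call as traced above)
      -> return 5
      f(x=4) -> return 3  (same call as traced above)
    -> return 8
    f(x=5) -> return 5  (same call as traced above)
  -> return 13
  f(x=6) -> return 8  (same call as traced above)
-> return 21

Final answer: 21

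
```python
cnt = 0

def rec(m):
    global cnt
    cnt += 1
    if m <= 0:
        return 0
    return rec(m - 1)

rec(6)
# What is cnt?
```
Call trace:
rec(m=6)
  rec(m=5)
    rec(m=4)
      rec(m=3)
        rec(m=2)
          rec(m=1)
            rec(m=0)
            -> return 0
          -> return 0
        -> return 0
      -> return 0
    -> return 0
  -> return 0
-> return 0

cnt is incremented once per call. rec is entered once for each m = 6, 5, 4, 3, 2, 1, 0 (the m <= 0 call returns without recursing), i.e. 6 + 1 calls.
cnt = 7

Final answer: 7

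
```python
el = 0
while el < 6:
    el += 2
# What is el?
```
Trace:
  el=0
  el=2
  el=4
  el=6

Final answer: 6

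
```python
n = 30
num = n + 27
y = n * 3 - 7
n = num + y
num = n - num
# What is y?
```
Trace:
  n=30
  n=30, num=57
  n=30, num=57, y=83
  n=140, num=57, y=83
  n=140, num=83, y=83

Final answer: 83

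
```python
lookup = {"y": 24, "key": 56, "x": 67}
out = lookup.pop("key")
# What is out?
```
Trace:
  lookup={'y': 24, 'key': 56, 'x': 67}
  lookup={'y': 24, 'x': 67}, out=56

Final answer: 56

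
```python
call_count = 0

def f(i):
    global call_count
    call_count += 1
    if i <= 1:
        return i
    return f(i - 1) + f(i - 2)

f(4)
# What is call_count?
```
Call trace (a repeated sub-call is expanded the first time; later identical calls just restate its return value):
f(i=4)
  f(i=3)
    f(i=2)
      f(i=1)
      -> return 1
      f(i=0)
      -> return 0
    -> return 1
    f(i=1)
    -> return 1
  -> return 2
  f(i=2) -> return 1  (same call as traced above)
-> return 3

call_count is incremented once per call, so count the calls in each subtree. Let C(i) = number of calls made by f(i).
C(0) = C(1) = 1 (base case, no recursion); C(i) = 1 + C(i - 1) + C(i - 2) otherwise.
C(2) = 1 + C(1) + C(0) = 1 + 1 + 1 = 3
C(3) = 1 + C(2) + C(1) = 1 + 3 + 1 = 5
C(4) = 1 + C(3) + C(2) = 1 + 5 + 3 = 9
call_count = C(4) = 9

Final answer: 9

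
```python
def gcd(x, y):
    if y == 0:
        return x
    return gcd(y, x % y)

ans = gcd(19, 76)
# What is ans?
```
Call trace:
gcd(x=19, y=76)
  gcd(x=76, y=19)
    gcd(x=19, y=0)
    -> return 19
  -> return 19
-> return 19

Final answer: 19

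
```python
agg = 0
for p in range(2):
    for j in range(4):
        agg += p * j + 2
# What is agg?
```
Trace:
  agg=0
  agg=2, p=0, j=0
  agg=4, p=0, j=1
  agg=6, p=0, j=2
  agg=8, p=0, j=3
  agg=10, p=1, j=0
  agg=13, p=1, j=1
  agg=17, p=1, j=2
  agg=22, p=1, j=3

Final answer: 22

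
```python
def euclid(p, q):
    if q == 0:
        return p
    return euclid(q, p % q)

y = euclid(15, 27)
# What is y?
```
Call trace:
euclid(p=15, q=27)
  euclid(p=27, q=15)
    euclid(p=15, q=12)
      euclid(p=12, q=3)
        euclid(p=3, q=0)
        -> return 3
      -> return 3
    -> return 3
  -> return 3
-> return 3

Final answer: 3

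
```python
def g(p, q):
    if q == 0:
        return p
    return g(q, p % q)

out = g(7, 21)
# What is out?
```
Call trace:
g(p=7, q=21)
  g(p=21, q=7)
    g(p=7, q=0)
    -> return 7
  -> return 7
-> return 7

Final answer: 7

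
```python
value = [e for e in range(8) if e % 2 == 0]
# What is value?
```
Trace:
  e=0
  e=1
  e=2
  e=3
  e=4
  e=5
  e=6
  e=7
  value=[0, 2, 4, 6]

Final answer: [0, 2, 4, 6]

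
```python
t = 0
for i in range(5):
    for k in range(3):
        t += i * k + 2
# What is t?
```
Trace:
  t=0
  t=2, i=0, k=0
  t=4, i=0, k=1
  t=6, i=0, k=2
  t=8, i=1, k=0
  t=11, i=1, k=1
  t=15, i=1, k=2
  t=17, i=2, k=0
  t=21, i=2, k=1
  t=27, i=2, k=2
  t=29, i=3, k=0
  t=34, i=3, k=1
  t=42, i=3, k=2
  t=44, i=4, k=0
  t=50, i=4, k=1
  t=60, i=4, k=2

Final answer: 60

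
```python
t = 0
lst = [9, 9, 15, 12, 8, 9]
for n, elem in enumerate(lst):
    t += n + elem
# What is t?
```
Trace:
  t=0
  t=9, n=0, elem=9
  t=19, n=1, elem=9
  t=36, n=2, elem=15
  t=51, n=3, elem=12
  t=63, n=4, elem=8
  t=77, n=5, elem=9

Final answer: 77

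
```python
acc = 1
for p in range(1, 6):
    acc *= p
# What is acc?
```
Trace:
  acc=1
  acc=1, p=1
  acc=2, p=2
  acc=6, p=3
  acc=24, p=4
  acc=120, p=5

Final answer: 120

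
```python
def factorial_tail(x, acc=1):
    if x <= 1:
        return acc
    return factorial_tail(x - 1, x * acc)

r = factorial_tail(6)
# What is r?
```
Call trace:
factorial_tail(x=6, acc=1)
  factorial_tail(x=5, acc=6)
    factorial_tail(x=4, acc=30)
      factorial_tail(x=3, acc=120)
        factorial_tail(x=2, acc=360)
          factorial_tail(x=1, acc=720)
          -> return 720
        -> return 720
      -> return 720
    -> return 720
  -> return 720
-> return 720

Final answer: 720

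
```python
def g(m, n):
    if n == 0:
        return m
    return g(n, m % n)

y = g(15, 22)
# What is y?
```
Call trace:
g(m=15, n=22)
  g(m=22, n=15)
    g(m=15, n=7)
      g(m=7, n=1)
        g(m=1, n=0)
        -> return 1
      -> return 1
    -> return 1
  -> return 1
-> return 1

Final answer: 1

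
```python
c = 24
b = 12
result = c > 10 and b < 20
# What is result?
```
Trace:
  c=24
  c=24, b=12
  c=24, b=12, result=True

Final answer: True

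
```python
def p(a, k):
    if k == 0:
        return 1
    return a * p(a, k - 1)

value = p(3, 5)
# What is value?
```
Call trace:
p(a=3, k=5)
  p(a=3, k=4)
    p(a=3, k=3)
      p(a=3, k=2)
        p(a=3, k=1)
          p(a=3, k=0)
          -> return 1
        -> return 3
      -> return 9
    -> return 27
  -> return 81
-> return 243

Final answer: 243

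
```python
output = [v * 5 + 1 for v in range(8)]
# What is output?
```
Trace:
  v=0
  v=1
  v=2
  v=3
  v=4
  v=5
  v=6
  v=7
  output=[1, 6, 11, 16, 21, 26, 31, 36]

Final answer: [1, 6, 11, 16, 21, 26, 31, 36]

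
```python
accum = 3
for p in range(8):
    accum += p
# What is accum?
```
Trace:
  accum=3
  accum=3, p=0
  accum=4, p=1
  accum=6, p=2
  accum=9, p=3
  accum=13, p=4
  accum=18, p=5
  accum=24, p=6
  accum=31, p=7

Final answer: 31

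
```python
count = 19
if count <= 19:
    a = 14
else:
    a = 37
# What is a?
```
Trace:
  count=19
  count=19, a=14

Final answer: 14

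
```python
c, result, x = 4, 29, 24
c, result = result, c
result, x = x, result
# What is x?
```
Trace:
  c=4, result=29, x=24
  c=29, result=4, x=24
  c=29, result=24, x=4

Final answer: 4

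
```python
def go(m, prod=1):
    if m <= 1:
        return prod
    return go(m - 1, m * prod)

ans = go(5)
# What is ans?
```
Call trace:
go(m=5, prod=1)
  go(m=4, prod=5)
    go(m=3, prod=20)
      go(m=2, prod=60)
        go(m=1, prod=120)
        -> return 120
      -> return 120
    -> return 120
  -> return 120
-> return 120

Final answer: 120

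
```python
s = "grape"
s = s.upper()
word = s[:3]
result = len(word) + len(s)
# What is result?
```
Trace:
  s='grape'
  s='GRAPE'
  s='GRAPE', word='GRA'
  s='GRAPE', word='GRA', result=8

Final answer: 8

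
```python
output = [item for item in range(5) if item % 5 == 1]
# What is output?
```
Trace:
  item=0
  item=1
  item=2
  item=3
  item=4
  output=[1]

Final answer: [1]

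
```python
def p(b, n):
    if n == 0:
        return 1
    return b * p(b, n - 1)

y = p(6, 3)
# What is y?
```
Call trace:
p(b=6, n=3)
  p(b=6, n=2)
    p(b=6, n=1)
      p(b=6, n=0)
      -> return 1
    -> return 6
  -> return 36
-> return 216

Final answer: 216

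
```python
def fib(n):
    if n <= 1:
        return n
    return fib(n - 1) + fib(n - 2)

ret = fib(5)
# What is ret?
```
Call trace (a repeated sub-call is expanded the first time; later identical calls just restate its return value):
fib(n=5)
  fib(n=4)
    fib(n=3)
      fib(n=2)
        fib(n=1)
        -> return 1
        fib(n=0)
        -> return 0
      -> return 1
      fib(n=1)
      -> return 1
    -> return 2
    fib(n=2) -> return 1  (same call as traced above)
  -> return 3
  fib(n=3) -> return 2  (same call as traced above)
-> return 5

Final answer: 5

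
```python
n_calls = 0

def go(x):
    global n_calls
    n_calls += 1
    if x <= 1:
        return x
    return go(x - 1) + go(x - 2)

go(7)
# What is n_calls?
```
Call trace (a repeated sub-call is expanded the first time; later identical calls just restate its return value):
go(x=7)
  go(x=6)
    go(x=5)
      go(x=4)
        go(x=3)
          go(x=2)
            go(x=1)
            -> return 1
            go(x=0)
            -> return 0
          -> return 1
          go(x=1)
          -> return 1
        -> return 2
        go(x=2) -> return 1  (same call as traced above)
      -> return 3
      go(x=3) -> return 2  (same call as traced above)
    -> return 5
    go(x=4) -> return 3  (same call as traced above)
  -> return 8
  go(x=5) -> return 5  (same call as traced above)
-> return 13

n_calls is incremented once per call, so count the calls in each subtree. Let C(x) = number of calls made by go(x).
C(0) = C(1) = 1 (base case, no recursion); C(x) = 1 + C(x - 1) + C(x - 2) otherwise.
C(2) = 1 + C(1) + C(0) = 1 + 1 + 1 = 3
C(3) = 1 + C(2) + C(1) = 1 + 3 + 1 = 5
C(4) = 1 + C(3) + C(2) = 1 + 5 + 3 = 9
C(5) = 1 + C(4) + C(3) = 1 + 9 + 5 = 15
C(6) = 1 + C(5) + C(4) = 1 + 15 + 9 = 25
C(7) = 1 + C(6) + C(5) = 1 + 25 + 15 = 41
n_calls = C(7) = 41

Final answer: 41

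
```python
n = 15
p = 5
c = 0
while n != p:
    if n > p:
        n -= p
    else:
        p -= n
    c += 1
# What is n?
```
Trace:
  n=15
  n=15, p=5
  n=15, p=5, c=0
  n=10, p=5, c=1
  n=5, p=5, c=2

Final answer: 5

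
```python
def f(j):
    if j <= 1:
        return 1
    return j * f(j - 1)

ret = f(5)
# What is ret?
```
Call trace:
f(j=5)
  f(j=4)
    f(j=3)
      f(j=2)
        f(j=1)
        -> return 1
      -> return 2
    -> return 6
  -> return 24
-> return 120

Final answer: 120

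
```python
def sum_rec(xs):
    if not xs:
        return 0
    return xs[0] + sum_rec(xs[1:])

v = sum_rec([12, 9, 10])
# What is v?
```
Call trace:
sum_rec(xs=[12, 9, 10])
  sum_rec(xs=[9, 10])
    sum_rec(xs=[10])
      sum_rec(xs=[])
      -> return 0
    -> return 10
  -> return 19
-> return 31

Final answer: 31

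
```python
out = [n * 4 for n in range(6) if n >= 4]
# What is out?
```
Trace:
  n=0
  n=1
  n=2
  n=3
  n=4
  n=5
  out=[16, 20]

Final answer: [16, 20]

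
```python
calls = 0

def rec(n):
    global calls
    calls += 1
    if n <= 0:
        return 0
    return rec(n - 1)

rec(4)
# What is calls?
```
Call trace:
rec(n=4)
  rec(n=3)
    rec(n=2)
      rec(n=1)
        rec(n=0)
        -> return 0
      -> return 0
    -> return 0
  -> return 0
-> return 0

calls is incremented once per call. rec is entered once for each n = 4, 3, 2, 1, 0 (the n <= 0 call returns without recursing), i.e. 4 + 1 calls.
calls = 5

Final answer: 5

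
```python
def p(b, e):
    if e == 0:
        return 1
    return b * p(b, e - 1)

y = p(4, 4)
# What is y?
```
Call trace:
p(b=4, e=4)
  p(b=4, e=3)
    p(b=4, e=2)
      p(b=4, e=1)
        p(b=4, e=0)
        -> return 1
      -> return 4
    -> return 16
  -> return 64
-> return 256

Final answer: 256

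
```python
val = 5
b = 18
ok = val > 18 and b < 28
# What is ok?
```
Trace:
  val=5
  val=5, b=18
  val=5, b=18, ok=False

Final answer: False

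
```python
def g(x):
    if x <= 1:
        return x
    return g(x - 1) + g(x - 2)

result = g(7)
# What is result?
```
Call trace (a repeated sub-call is expanded the first time; later identical calls just restate its return value):
g(x=7)
  g(x=6)
    g(x=5)
      g(x=4)
        g(x=3)
          g(x=2)
            g(x=1)
            -> return 1
            g(x=0)
            -> return 0
          -> return 1
          g(x=1)
          -> return 1
        -> return 2
        g(x=2) -> return 1  (same call as traced above)
      -> return 3
      g(x=3) -> return 2  (same call as traced above)
    -> return 5
    g(x=4) -> return 3  (same call as traced above)
  -> return 8
  g(x=5) -> return 5  (same call as traced above)
-> return 13

Final answer: 13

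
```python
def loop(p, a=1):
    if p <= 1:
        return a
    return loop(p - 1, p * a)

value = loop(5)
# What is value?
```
Call trace:
loop(p=5, a=1)
  loop(p=4, a=5)
    loop(p=3, a=20)
      loop(p=2, a=60)
        loop(p=1, a=120)
        -> return 120
      -> return 120
    -> return 120
  -> return 120
-> return 120

Final answer: 120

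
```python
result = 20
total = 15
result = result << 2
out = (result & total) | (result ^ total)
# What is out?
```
Trace:
  result=20
  result=20, total=15
  result=80, total=15
  result=80, total=15, out=95

Final answer: 95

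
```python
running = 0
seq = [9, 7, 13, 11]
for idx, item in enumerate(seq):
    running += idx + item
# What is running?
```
Trace:
  running=0
  running=9, idx=0, item=9
  running=17, idx=1, item=7
  running=32, idx=2, item=13
  running=46, idx=3, item=11

Final answer: 46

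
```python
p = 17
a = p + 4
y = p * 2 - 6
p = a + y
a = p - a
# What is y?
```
Trace:
  p=17
  p=17, a=21
  p=17, a=21, y=28
  p=49, a=21, y=28
  p=49, a=28, y=28

Final answer: 28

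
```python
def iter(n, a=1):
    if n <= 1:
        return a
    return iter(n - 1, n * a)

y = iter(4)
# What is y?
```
Call trace:
iter(n=4, a=1)
  iter(n=3, a=4)
    iter(n=2, a=12)
      iter(n=1, a=24)
      -> return 24
    -> return 24
  -> return 24
-> return 24

Final answer: 24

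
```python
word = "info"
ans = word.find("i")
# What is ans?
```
Trace:
  word='info'
  word='info', ans=0

Final answer: 0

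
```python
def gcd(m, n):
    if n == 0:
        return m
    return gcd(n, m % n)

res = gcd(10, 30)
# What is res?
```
Call trace:
gcd(m=10, n=30)
  gcd(m=30, n=10)
    gcd(m=10, n=0)
    -> return 10
  -> return 10
-> return 10

Final answer: 10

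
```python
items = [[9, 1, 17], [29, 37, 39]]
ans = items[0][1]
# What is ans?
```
Trace:
  items=[[9, 1, 17], [29, 37, 39]]
  items=[[9, 1, 17], [29, 37, 39]], ans=1

Final answer: 1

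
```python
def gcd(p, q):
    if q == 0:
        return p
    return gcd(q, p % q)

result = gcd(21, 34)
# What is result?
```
Call trace:
gcd(p=21, q=34)
  gcd(p=34, q=21)
    gcd(p=21, q=13)
      gcd(p=13, q=8)
        gcd(p=8, q=5)
          gcd(p=5, q=3)
            gcd(p=3, q=2)
              gcd(p=2, q=1)
                gcd(p=1, q=0)
                -> return 1
              -> return 1
            -> return 1
          -> return 1
        -> return 1
      -> return 1
    -> return 1
  -> return 1
-> return 1

Final answer: 1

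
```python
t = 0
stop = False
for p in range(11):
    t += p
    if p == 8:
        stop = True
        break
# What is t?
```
Trace:
  t=0
  t=0, stop=False
  t=0, stop=False, p=0
  t=1, stop=False, p=1
  t=3, stop=False, p=2
  t=6, stop=False, p=3
  t=10, stop=False, p=4
  t=15, stop=False, p=5
  t=21, stop=False, p=6
  t=28, stop=False, p=7
  t=36, stop=True, p=8

Final answer: 36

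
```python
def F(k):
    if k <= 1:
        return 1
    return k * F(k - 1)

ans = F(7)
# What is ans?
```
Call trace:
F(k=7)
  F(k=6)
    F(k=5)
      F(k=4)
        F(k=3)
          F(k=2)
            F(k=1)
            -> return 1
          -> return 2
        -> return 6
      -> return 24
    -> return 120
  -> return 720
-> return 5040

Final answer: 5040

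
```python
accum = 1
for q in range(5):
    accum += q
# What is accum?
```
Trace:
  accum=1
  accum=1, q=0
  accum=2, q=1
  accum=4, q=2
  accum=7, q=3
  accum=11, q=4

Final answer: 11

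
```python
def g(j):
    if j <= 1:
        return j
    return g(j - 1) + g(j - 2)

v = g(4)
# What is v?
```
Call trace (a repeated sub-call is expanded the first time; later identical calls just restate its return value):
g(j=4)
  g(j=3)
    g(j=2)
      g(j=1)
      -> return 1
      g(j=0)
      -> return 0
    -> return 1
    g(j=1)
    -> return 1
  -> return 2
  g(j=2) -> return 1  (same call as traced above)
-> return 3

Final answer: 3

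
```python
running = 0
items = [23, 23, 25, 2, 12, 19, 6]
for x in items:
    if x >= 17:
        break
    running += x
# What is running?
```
Trace:
  running=0
  running=0, x=23

Final answer: 0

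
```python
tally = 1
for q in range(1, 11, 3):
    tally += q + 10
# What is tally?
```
Trace:
  tally=1
  tally=12, q=1
  tally=26, q=4
  tally=43, q=7
  tally=63, q=10

Final answer: 63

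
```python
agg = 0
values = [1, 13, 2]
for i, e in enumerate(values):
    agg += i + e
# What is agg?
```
Trace:
  agg=0
  agg=1, i=0, e=1
  agg=15, i=1, e=13
  agg=19, i=2, e=2

Final answer: 19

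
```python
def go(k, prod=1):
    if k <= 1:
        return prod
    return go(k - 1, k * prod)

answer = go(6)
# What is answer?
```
Call trace:
go(k=6, prod=1)
  go(k=5, prod=6)
    go(k=4, prod=30)
      go(k=3, prod=120)
        go(k=2, prod=360)
          go(k=1, prod=720)
          -> return 720
        -> return 720
      -> return 720
    -> return 720
  -> return 720
-> return 720

Final answer: 720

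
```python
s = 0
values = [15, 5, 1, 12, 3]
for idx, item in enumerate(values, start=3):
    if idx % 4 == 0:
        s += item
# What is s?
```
Trace:
  s=0
  s=0, idx=3, item=15
  s=5, idx=4, item=5
  s=5, idx=5, item=1
  s=5, idx=6, item=12
  s=5, idx=7, item=3

Final answer: 5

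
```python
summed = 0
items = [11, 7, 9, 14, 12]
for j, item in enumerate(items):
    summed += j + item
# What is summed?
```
Trace:
  summed=0
  summed=11, j=0, item=11
  summed=19, j=1, item=7
  summed=30, j=2, item=9
  summed=47, j=3, item=14
  summed=63, j=4, item=12

Final answer: 63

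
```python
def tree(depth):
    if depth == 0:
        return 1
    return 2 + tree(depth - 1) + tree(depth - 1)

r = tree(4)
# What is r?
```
Call trace (a repeated sub-call is expanded the first time; later identical calls just restate its return value):
tree(depth=4)
  tree(depth=3)
    tree(depth=2)
      tree(depth=1)
        tree(depth=0)
        -> return 1
        tree(depth=0)
        -> return 1
      -> return 4
      tree(depth=1) -> return 4  (same call as traced above)
    -> return 10
    tree(depth=2) -> return 10  (same call as traced above)
  -> return 22
  tree(depth=3) -> return 22  (same call as traced above)
-> return 46

Final answer: 46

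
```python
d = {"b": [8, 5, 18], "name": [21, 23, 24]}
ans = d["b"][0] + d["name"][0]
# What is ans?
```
Trace:
  d={'b': [8, 5, 18], 'name': [21, 23, 24]}
  d={'b': [8, 5, 18], 'name': [21, 23, 24]}, ans=29

Final answer: 29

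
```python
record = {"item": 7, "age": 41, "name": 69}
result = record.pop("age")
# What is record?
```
Trace:
  record={'item': 7, 'age': 41, 'name': 69}
  record={'item': 7, 'name': 69}, result=41

Final answer: {'item': 7, 'name': 69}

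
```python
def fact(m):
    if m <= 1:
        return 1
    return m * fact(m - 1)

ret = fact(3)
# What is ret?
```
Call trace:
fact(m=3)
  fact(m=2)
    fact(m=1)
    -> return 1
  -> return 2
-> return 6

Final answer: 6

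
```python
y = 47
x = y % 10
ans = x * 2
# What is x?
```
Trace:
  y=47
  y=47, x=7
  y=47, x=7, ans=14

Final answer: 7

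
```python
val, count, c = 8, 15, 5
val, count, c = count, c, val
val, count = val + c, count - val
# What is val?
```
Trace:
  val=8, count=15, c=5
  val=15, count=5, c=8
  val=23, count=-10, c=8

Final answer: 23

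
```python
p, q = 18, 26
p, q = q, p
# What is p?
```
Trace:
  p=18, q=26
  p=26, q=18

Final answer: 26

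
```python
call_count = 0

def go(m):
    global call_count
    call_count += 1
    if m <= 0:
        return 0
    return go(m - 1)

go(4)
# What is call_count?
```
Call trace:
go(m=4)
  go(m=3)
    go(m=2)
      go(m=1)
        go(m=0)
        -> return 0
      -> return 0
    -> return 0
  -> return 0
-> return 0

call_count is incremented once per call. go is entered once for each m = 4, 3, 2, 1, 0 (the m <= 0 call returns without recursing), i.e. 4 + 1 calls.
call_count = 5

Final answer: 5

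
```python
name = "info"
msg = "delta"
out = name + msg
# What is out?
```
Trace:
  name='info'
  name='info', msg='delta'
  name='info', msg='delta', out='infodelta'

Final answer: 'infodelta'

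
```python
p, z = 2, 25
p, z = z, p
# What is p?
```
Trace:
  p=2, z=25
  p=25, z=2

Final answer: 25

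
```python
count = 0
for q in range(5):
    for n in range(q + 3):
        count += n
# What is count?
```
Trace:
  count=0
  count=0, q=0, n=0
  count=1, q=0, n=1
  count=3, q=0, n=2
  count=3, q=1, n=0
  count=4, q=1, n=1
  count=6, q=1, n=2
  count=9, q=1, n=3
  count=9, q=2, n=0
  count=10, q=2, n=1
  count=12, q=2, n=2
  count=15, q=2, n=3
  count=19, q=2, n=4
  count=19, q=3, n=0
  count=20, q=3, n=1
  count=22, q=3, n=2
  count=25, q=3, n=3
  count=29, q=3, n=4
  count=34, q=3, n=5
  count=34, q=4, n=0
  count=35, q=4, n=1
  count=37, q=4, n=2
  count=40, q=4, n=3
  count=44, q=4, n=4
  count=49, q=4, n=5
  count=55, q=4, n=6

Final answer: 55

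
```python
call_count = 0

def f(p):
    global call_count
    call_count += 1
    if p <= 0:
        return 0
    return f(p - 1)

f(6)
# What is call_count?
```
Call trace:
f(p=6)
  f(p=5)
    f(p=4)
      f(p=3)
        f(p=2)
          f(p=1)
            f(p=0)
            -> return 0
          -> return 0
        -> return 0
      -> return 0
    -> return 0
  -> return 0
-> return 0

call_count is incremented once per call. f is entered once for each p = 6, 5, 4, 3, 2, 1, 0 (the p <= 0 call returns without recursing), i.e. 6 + 1 calls.
call_count = 7

Final answer: 7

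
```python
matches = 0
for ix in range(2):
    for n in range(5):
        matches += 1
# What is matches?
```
Trace:
  matches=0
  matches=1, ix=0, n=0
  matches=2, ix=0, n=1
  matches=3, ix=0, n=2
  matches=4, ix=0, n=3
  matches=5, ix=0, n=4
  matches=6, ix=1, n=0
  matches=7, ix=1, n=1
  matches=8, ix=1, n=2
  matches=9, ix=1, n=3
  matches=10, ix=1, n=4

Final answer: 10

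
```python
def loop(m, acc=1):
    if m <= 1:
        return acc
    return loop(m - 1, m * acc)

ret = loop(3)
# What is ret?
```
Call trace:
loop(m=3, acc=1)
  loop(m=2, acc=3)
    loop(m=1, acc=6)
    -> return 6
  -> return 6
-> return 6

Final answer: 6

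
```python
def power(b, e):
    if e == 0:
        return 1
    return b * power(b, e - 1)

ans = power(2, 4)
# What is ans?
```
Call trace:
power(b=2, e=4)
  power(b=2, e=3)
    power(b=2, e=2)
      power(b=2, e=1)
        power(b=2, e=0)
        -> return 1
      -> return 2
    -> return 4
  -> return 8
-> return 16

Final answer: 16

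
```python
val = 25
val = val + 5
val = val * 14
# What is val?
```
Trace:
  val=25
  val=30
  val=420

Final answer: 420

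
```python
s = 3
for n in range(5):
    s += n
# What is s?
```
Trace:
  s=3
  s=3, n=0
  s=4, n=1
  s=6, n=2
  s=9, n=3
  s=13, n=4

Final answer: 13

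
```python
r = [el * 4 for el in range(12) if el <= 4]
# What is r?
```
Trace:
  el=0
  el=1
  el=2
  el=3
  el=4
  el=5
  el=6
  el=7
  el=8
  el=9
  el=10
  el=11
  r=[0, 4, 8, 12, 16]

Final answer: [0, 4, 8, 12, 16]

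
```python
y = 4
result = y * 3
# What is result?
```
Trace:
  y=4
  y=4, result=12

Final answer: 12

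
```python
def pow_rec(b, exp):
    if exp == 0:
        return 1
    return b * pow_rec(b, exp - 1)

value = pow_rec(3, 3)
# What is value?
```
Call trace:
pow_rec(b=3, exp=3)
  pow_rec(b=3, exp=2)
    pow_rec(b=3, exp=1)
      pow_rec(b=3, exp=0)
      -> return 1
    -> return 3
  -> return 9
-> return 27

Final answer: 27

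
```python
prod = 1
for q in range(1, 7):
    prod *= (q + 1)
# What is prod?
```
Trace:
  prod=1
  prod=2, q=1
  prod=6, q=2
  prod=24, q=3
  prod=120, q=4
  prod=720, q=5
  prod=5040, q=6

Final answer: 5040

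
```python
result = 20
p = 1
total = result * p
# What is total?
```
Trace:
  result=20
  result=20, p=1
  result=20, p=1, total=20

Final answer: 20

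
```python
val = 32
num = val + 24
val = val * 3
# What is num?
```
Trace:
  val=32
  val=32, num=56
  val=96, num=56

Final answer: 56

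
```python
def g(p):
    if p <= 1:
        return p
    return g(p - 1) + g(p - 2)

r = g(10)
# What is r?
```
Call trace (a repeated sub-call is expanded the first time; later identical calls just restate its return value):
g(p=10)
  g(p=9)
    g(p=8)
      g(p=7)
        g(p=6)
          g(p=5)
            g(p=4)
              g(p=3)
                g(p=2)
                  g(p=1)
                  -> return 1
                  g(p=0)
                  -> return 0
                -> return 1
                g(p=1)
                -> return 1
              -> return 2
              g(p=2) -> return 1  (same call as traced above)
            -> return 3
            g(p=3) -> return 2  (same call as traced above)
          -> return 5
          g(p=4) -> return 3  (same call as traced above)
        -> return 8
        g(p=5) -> return 5  (same call as traced above)
      -> return 13
      g(p=6) -> return 8  (same call as traced above)
    -> return 21
    g(p=7) -> return 13  (same call as traced above)
  -> return 34
  g(p=8) -> return 21  (same call as traced above)
-> return 55

Final answer: 55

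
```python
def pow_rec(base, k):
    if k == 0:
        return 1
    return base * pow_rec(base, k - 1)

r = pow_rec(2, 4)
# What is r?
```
Call trace:
pow_rec(base=2, k=4)
  pow_rec(base=2, k=3)
    pow_rec(base=2, k=2)
      pow_rec(base=2, k=1)
        pow_rec(base=2, k=0)
        -> return 1
      -> return 2
    -> return 4
  -> return 8
-> return 16

Final answer: 16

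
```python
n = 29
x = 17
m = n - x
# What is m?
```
Trace:
  n=29
  n=29, x=17
  n=29, x=17, m=12

Final answer: 12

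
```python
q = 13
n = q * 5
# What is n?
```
Trace:
  q=13
  q=13, n=65

Final answer: 65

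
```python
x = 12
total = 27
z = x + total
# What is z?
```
Trace:
  x=12
  x=12, total=27
  x=12, total=27, z=39

Final answer: 39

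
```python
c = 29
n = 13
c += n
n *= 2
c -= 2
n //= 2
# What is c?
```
Trace:
  c=29
  c=29, n=13
  c=42, n=13
  c=42, n=26
  c=40, n=26
  c=40, n=13

Final answer: 40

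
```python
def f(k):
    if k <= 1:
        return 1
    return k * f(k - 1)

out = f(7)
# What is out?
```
Call trace:
f(k=7)
  f(k=6)
    f(k=5)
      f(k=4)
        f(k=3)
          f(k=2)
            f(k=1)
            -> return 1
          -> return 2
        -> return 6
      -> return 24
    -> return 120
  -> return 720
-> return 5040

Final answer: 5040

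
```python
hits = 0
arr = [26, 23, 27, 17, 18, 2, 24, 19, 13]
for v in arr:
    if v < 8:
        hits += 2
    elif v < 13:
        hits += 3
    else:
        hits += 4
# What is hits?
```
Trace:
  hits=0
  hits=4, v=26
  hits=8, v=23
  hits=12, v=27
  hits=16, v=17
  hits=20, v=18
  hits=22, v=2
  hits=26, v=24
  hits=30, v=19
  hits=34, v=13

Final answer: 34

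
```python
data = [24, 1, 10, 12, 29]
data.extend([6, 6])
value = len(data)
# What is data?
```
Trace:
  data=[24, 1, 10, 12, 29]
  data=[24, 1, 10, 12, 29, 6, 6]
  data=[24, 1, 10, 12, 29, 6, 6], value=7

Final answer: [24, 1, 10, 12, 29, 6, 6]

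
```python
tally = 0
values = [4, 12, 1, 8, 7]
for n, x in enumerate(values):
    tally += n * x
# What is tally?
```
Trace:
  tally=0
  tally=0, n=0, x=4
  tally=12, n=1, x=12
  tally=14, n=2, x=1
  tally=38, n=3, x=8
  tally=66, n=4, x=7

Final answer: 66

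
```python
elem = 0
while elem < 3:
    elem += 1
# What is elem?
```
Trace:
  elem=0
  elem=1
  elem=2
  elem=3

Final answer: 3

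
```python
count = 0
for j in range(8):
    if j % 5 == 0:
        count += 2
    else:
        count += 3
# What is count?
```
Trace:
  count=0
  count=2, j=0
  count=5, j=1
  count=8, j=2
  count=11, j=3
  count=14, j=4
  count=16, j=5
  count=19, j=6
  count=22, j=7

Final answer: 22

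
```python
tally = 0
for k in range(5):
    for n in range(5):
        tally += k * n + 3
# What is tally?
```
Trace:
  tally=0
  tally=3, k=0, n=0
  tally=6, k=0, n=1
  tally=9, k=0, n=2
  tally=12, k=0, n=3
  tally=15, k=0, n=4
  tally=18, k=1, n=0
  tally=22, k=1, n=1
  tally=27, k=1, n=2
  tally=33, k=1, n=3
  tally=40, k=1, n=4
  tally=43, k=2, n=0
  tally=48, k=2, n=1
  tally=55, k=2, n=2
  tally=64, k=2, n=3
  tally=75, k=2, n=4
  tally=78, k=3, n=0
  tally=84, k=3, n=1
  tally=93, k=3, n=2
  tally=105, k=3, n=3
  tally=120, k=3, n=4
  tally=123, k=4, n=0
  tally=130, k=4, n=1
  tally=141, k=4, n=2
  tally=156, k=4, n=3
  tally=175, k=4, n=4

Final answer: 175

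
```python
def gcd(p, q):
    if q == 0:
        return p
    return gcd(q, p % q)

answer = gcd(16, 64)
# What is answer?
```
Call trace:
gcd(p=16, q=64)
  gcd(p=64, q=16)
    gcd(p=16, q=0)
    -> return 16
  -> return 16
-> return 16

Final answer: 16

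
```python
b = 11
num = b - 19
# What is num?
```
Trace:
  b=11
  b=11, num=-8

Final answer: -8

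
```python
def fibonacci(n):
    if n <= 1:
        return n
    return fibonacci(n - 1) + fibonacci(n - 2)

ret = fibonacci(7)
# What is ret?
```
Call trace (a repeated sub-call is expanded the first time; later identical calls just restate its return value):
fibonacci(n=7)
  fibonacci(n=6)
    fibonacci(n=5)
      fibonacci(n=4)
        fibonacci(n=3)
          fibonacci(n=2)
            fibonacci(n=1)
            -> return 1
            fibonacci(n=0)
            -> return 0
          -> return 1
          fibonacci(n=1)
          -> return 1
        -> return 2
        fibonacci(n=2) -> return 1  (same call as traced above)
      -> return 3
      fibonacci(n=3) -> return 2  (same call as traced above)
    -> return 5
    fibonacci(n=4) -> return 3  (same call as traced above)
  -> return 8
  fibonacci(n=5) -> return 5  (same call as traced above)
-> return 13

Final answer: 13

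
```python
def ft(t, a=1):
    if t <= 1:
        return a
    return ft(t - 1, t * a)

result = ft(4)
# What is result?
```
Call trace:
ft(t=4, a=1)
  ft(t=3, a=4)
    ft(t=2, a=12)
      ft(t=1, a=24)
      -> return 24
    -> return 24
  -> return 24
-> return 24

Final answer: 24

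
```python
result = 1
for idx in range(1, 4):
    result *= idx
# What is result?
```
Trace:
  result=1
  result=1, idx=1
  result=2, idx=2
  result=6, idx=3

Final answer: 6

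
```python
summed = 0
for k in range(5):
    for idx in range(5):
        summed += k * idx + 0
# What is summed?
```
Trace:
  summed=0
  summed=0, k=0, idx=0
  summed=0, k=0, idx=1
  summed=0, k=0, idx=2
  summed=0, k=0, idx=3
  summed=0, k=0, idx=4
  summed=0, k=1, idx=0
  summed=1, k=1, idx=1
  summed=3, k=1, idx=2
  summed=6, k=1, idx=3
  summed=10, k=1, idx=4
  summed=10, k=2, idx=0
  summed=12, k=2, idx=1
  summed=16, k=2, idx=2
  summed=22, k=2, idx=3
  summed=30, k=2, idx=4
  summed=30, k=3, idx=0
  summed=33, k=3, idx=1
  summed=39, k=3, idx=2
  summed=48, k=3, idx=3
  summed=60, k=3, idx=4
  summed=60, k=4, idx=0
  summed=64, k=4, idx=1
  summed=72, k=4, idx=2
  summed=84, k=4, idx=3
  summed=100, k=4, idx=4

Final answer: 100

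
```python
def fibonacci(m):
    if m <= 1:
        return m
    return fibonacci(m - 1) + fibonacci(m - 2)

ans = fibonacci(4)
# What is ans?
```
Call trace (a repeated sub-call is expanded the first time; later identical calls just restate its return value):
fibonacci(m=4)
  fibonacci(m=3)
    fibonacci(m=2)
      fibonacci(m=1)
      -> return 1
      fibonacci(m=0)
      -> return 0
    -> return 1
    fibonacci(m=1)
    -> return 1
  -> return 2
  fibonacci(m=2) -> return 1  (same call as traced above)
-> return 3

Final answer: 3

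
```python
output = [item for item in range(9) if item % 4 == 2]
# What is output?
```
Trace:
  item=0
  item=1
  item=2
  item=3
  item=4
  item=5
  item=6
  item=7
  item=8
  output=[2, 6]

Final answer: [2, 6]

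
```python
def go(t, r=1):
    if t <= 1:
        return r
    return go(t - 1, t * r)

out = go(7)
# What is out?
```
Call trace:
go(t=7, r=1)
  go(t=6, r=7)
    go(t=5, r=42)
      go(t=4, r=210)
        go(t=3, r=840)
          go(t=2, r=2520)
            go(t=1, r=5040)
            -> return 5040
          -> return 5040
        -> return 5040
      -> return 5040
    -> return 5040
  -> return 5040
-> return 5040

Final answer: 5040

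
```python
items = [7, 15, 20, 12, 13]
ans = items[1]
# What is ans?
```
Trace:
  items=[7, 15, 20, 12, 13]
  items=[7, 15, 20, 12, 13], ans=15

Final answer: 15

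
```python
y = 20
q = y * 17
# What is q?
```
Trace:
  y=20
  y=20, q=340

Final answer: 340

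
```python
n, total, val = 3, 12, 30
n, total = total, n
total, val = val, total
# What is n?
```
Trace:
  n=3, total=12, val=30
  n=12, total=3, val=30
  n=12, total=30, val=3

Final answer: 12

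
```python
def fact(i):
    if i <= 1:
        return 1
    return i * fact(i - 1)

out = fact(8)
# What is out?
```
Call trace:
fact(i=8)
  fact(i=7)
    fact(i=6)
      fact(i=5)
        fact(i=4)
          fact(i=3)
            fact(i=2)
              fact(i=1)
              -> return 1
            -> return 2
          -> return 6
        -> return 24
      -> return 120
    -> return 720
  -> return 5040
-> return 40320

Final answer: 40320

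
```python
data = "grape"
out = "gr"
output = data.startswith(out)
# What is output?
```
Trace:
  data='grape'
  data='grape', out='gr'
  data='grape', out='gr', output=True

Final answer: True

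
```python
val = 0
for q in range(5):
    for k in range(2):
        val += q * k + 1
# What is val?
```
Trace:
  val=0
  val=1, q=0, k=0
  val=2, q=0, k=1
  val=3, q=1, k=0
  val=5, q=1, k=1
  val=6, q=2, k=0
  val=9, q=2, k=1
  val=10, q=3, k=0
  val=14, q=3, k=1
  val=15, q=4, k=0
  val=20, q=4, k=1

Final answer: 20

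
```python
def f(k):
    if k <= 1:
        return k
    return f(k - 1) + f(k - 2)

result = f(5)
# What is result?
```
Call trace (a repeated sub-call is expanded the first time; later identical calls just restate its return value):
f(k=5)
  f(k=4)
    f(k=3)
      f(k=2)
        f(k=1)
        -> return 1
        f(k=0)
        -> return 0
      -> return 1
      f(k=1)
      -> return 1
    -> return 2
    f(k=2) -> return 1  (same call as traced above)
  -> return 3
  f(k=3) -> return 2  (same call as traced above)
-> return 5

Final answer: 5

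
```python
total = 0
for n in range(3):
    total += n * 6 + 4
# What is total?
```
Trace:
  total=0
  total=4, n=0
  total=14, n=1
  total=30, n=2

Final answer: 30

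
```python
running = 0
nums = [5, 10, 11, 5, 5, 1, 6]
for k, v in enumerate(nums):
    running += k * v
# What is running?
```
Trace:
  running=0
  running=0, k=0, v=5
  running=10, k=1, v=10
  running=32, k=2, v=11
  running=47, k=3, v=5
  running=67, k=4, v=5
  running=72, k=5, v=1
  running=108, k=6, v=6

Final answer: 108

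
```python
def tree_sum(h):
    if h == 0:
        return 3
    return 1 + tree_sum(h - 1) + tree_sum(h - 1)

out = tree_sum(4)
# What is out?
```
Call trace (a repeated sub-call is expanded the first time; later identical calls just restate its return value):
tree_sum(h=4)
  tree_sum(h=3)
    tree_sum(h=2)
      tree_sum(h=1)
        tree_sum(h=0)
        -> return 3
        tree_sum(h=0)
        -> return 3
      -> return 7
      tree_sum(h=1) -> return 7  (same call as traced above)
    -> return 15
    tree_sum(h=2) -> return 15  (same call as traced above)
  -> return 31
  tree_sum(h=3) -> return 31  (same call as traced above)
-> return 63

Final answer: 63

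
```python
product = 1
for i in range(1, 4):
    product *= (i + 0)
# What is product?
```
Trace:
  product=1
  product=1, i=1
  product=2, i=2
  product=6, i=3

Final answer: 6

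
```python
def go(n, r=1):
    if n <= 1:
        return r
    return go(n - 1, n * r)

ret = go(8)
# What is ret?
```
Call trace:
go(n=8, r=1)
  go(n=7, r=8)
    go(n=6, r=56)
      go(n=5, r=336)
        go(n=4, r=1680)
          go(n=3, r=6720)
            go(n=2, r=20160)
              go(n=1, r=40320)
              -> return 40320
            -> return 40320
          -> return 40320
        -> return 40320
      -> return 40320
    -> return 40320
  -> return 40320
-> return 40320

Final answer: 40320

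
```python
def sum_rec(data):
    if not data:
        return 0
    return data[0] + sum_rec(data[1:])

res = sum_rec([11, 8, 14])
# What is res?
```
Call trace:
sum_rec(data=[11, 8, 14])
  sum_rec(data=[8, 14])
    sum_rec(data=[14])
      sum_rec(data=[])
      -> return 0
    -> return 14
  -> return 22
-> return 33

Final answer: 33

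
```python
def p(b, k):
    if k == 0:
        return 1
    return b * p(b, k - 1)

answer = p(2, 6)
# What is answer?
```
Call trace:
p(b=2, k=6)
  p(b=2, k=5)
    p(b=2, k=4)
      p(b=2, k=3)
        p(b=2, k=2)
          p(b=2, k=1)
            p(b=2, k=0)
            -> return 1
          -> return 2
        -> return 4
      -> return 8
    -> return 16
  -> return 32
-> return 64

Final answer: 64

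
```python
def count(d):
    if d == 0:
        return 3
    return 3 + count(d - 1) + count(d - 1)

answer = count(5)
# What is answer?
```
Call trace (a repeated sub-call is expanded the first time; later identical calls just restate its return value):
count(d=5)
  count(d=4)
    count(d=3)
      count(d=2)
        count(d=1)
          count(d=0)
          -> return 3
          count(d=0)
          -> return 3
        -> return 9
        count(d=1) -> return 9  (same call as traced above)
      -> return 21
      count(d=2) -> return 21  (same call as traced above)
    -> return 45
    count(d=3) -> return 45  (same call as traced above)
  -> return 93
  count(d=4) -> return 93  (same call as traced above)
-> return 189

Final answer: 189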